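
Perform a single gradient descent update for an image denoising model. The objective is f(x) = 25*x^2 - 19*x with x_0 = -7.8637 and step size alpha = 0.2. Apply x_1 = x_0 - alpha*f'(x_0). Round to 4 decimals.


We compute the gradient at x_0 and apply the update.
f'(x) = 50*x - 19
f'(-7.8637) = 50*-7.8637 - 19 = -412.185
x_1 = -7.8637 - 0.2*-412.185 = 74.5733


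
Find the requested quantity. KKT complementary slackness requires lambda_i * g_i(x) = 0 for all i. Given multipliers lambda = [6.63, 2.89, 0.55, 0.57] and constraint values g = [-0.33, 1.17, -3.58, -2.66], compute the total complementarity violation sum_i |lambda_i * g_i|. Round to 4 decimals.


KKT complementary slackness check:
lambda_1 * g_1 = 6.63 * -0.33 = -2.1879
lambda_2 * g_2 = 2.89 * 1.17 = 3.3813
lambda_3 * g_3 = 0.55 * -3.58 = -1.969
lambda_4 * g_4 = 0.57 * -2.66 = -1.5162
Total violation = 2.1879 + 3.3813 + 1.969 + 1.5162 = 9.0544


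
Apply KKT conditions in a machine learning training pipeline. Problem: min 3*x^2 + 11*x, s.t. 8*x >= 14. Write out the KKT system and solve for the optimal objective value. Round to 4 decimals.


Step 1: Try lambda = 0 (constraint inactive).
x_unc = -11/(2*3) = -1.8333
Check: 8*-1.8333 = -14.6664 < 14 -- violated!
Step 2: Constraint must be active: 8*x = 14
x* = 14/8 = 1.75
lambda = (2*3*1.75 + 11)/8 = 2.6875
Step 3: Compute optimal value.
f(x*) = 3*1.75^2 + 11*1.75 = 28.4375


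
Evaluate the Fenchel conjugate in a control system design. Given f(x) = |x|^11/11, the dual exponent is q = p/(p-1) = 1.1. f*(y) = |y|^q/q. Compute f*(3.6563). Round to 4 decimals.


The conjugate exponent q satisfies 1/p + 1/q = 1.
p = 11, so q = 11/(11 - 1) = 1.1
|y|^q = 3.6563^1.1 = 4.1624
f*(3.6563) = 4.1624 / 1.1 = 3.784


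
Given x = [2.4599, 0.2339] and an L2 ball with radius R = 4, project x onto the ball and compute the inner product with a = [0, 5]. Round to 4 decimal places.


Step 1: Compute ||x|| (intermediates to 6 decimals).
||x|| = sqrt(2.4599^2 + 0.2339^2) = 2.470995
Step 2: Project.
Since ||x|| <= R, proj = x (no scaling needed).
proj(x) = [2.4599, 0.2339]
Step 3: Dot product.
a^T * proj(x) = 0*2.4599 + 5*0.2339 = 1.1695


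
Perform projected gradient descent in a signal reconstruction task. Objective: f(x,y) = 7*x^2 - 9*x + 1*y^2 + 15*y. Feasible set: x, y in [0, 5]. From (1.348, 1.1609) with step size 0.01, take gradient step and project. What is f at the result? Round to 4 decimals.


Step 1: Compute gradient at (1.348, 1.1609).
grad_x = 2*7*1.348 - 9 = 9.872
grad_y = 2*1*1.1609 + 15 = 17.3218
Step 2: Gradient step.
x_raw = 1.348 - 0.01*9.872 = 1.2493
y_raw = 1.1609 - 0.01*17.3218 = 0.9877
Step 3: Project onto [0, 5].
x_proj = clip(1.2493) = 1.2493
y_proj = clip(0.9877) = 0.9877
Step 4: Evaluate f.
f(1.2493, 0.9877) = 15.4721


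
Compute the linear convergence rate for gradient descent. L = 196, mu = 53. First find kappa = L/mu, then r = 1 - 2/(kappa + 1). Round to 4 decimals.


Step 1: Compute the condition number.
kappa = L/mu = 196/53 = 3.6981
Step 2: Compute the convergence rate.
r = 1 - 2/(kappa + 1) = 1 - 2*mu/(L + mu) = (L - mu)/(L + mu) = 143/249 = 0.5743


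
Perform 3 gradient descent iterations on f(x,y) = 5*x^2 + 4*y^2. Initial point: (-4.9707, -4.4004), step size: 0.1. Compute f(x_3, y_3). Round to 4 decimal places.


Gradient descent on f(x,y) = 5*x^2 + 4*y^2.
Starting point: (-4.9707, -4.4004), alpha = 0.1
Step 1: grad_x = 2*5*-4.9707 = -49.707, grad_y = 2*4*-4.4004 = -35.2032
  x_1 = -4.9707 - 0.1*-49.707 = 0.0
  y_1 = -4.4004 - 0.1*-35.2032 = -0.8801
Step 2: grad_x = 2*5*0.0 = 0.0, grad_y = 2*4*-0.8801 = -7.0406
  x_2 = 0.0 - 0.1*0.0 = 0.0
  y_2 = -0.8801 - 0.1*-7.0406 = -0.176
Step 3: grad_x = 2*5*0.0 = 0.0, grad_y = 2*4*-0.176 = -1.4081
  x_3 = 0.0 - 0.1*0.0 = 0.0
  y_3 = -0.176 - 0.1*-1.4081 = -0.0352
f(0.0, -0.0352) = 5*0.0^2 + 4*(-0.0352)^2 = 0.005


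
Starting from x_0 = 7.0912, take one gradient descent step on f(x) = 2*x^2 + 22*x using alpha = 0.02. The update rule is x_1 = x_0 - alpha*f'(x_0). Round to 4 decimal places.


We compute the gradient at x_0 and apply the update.
f'(x) = 4*x + 22
f'(7.0912) = 4*7.0912 + 22 = 50.3648
x_1 = 7.0912 - 0.02*50.3648 = 6.0839


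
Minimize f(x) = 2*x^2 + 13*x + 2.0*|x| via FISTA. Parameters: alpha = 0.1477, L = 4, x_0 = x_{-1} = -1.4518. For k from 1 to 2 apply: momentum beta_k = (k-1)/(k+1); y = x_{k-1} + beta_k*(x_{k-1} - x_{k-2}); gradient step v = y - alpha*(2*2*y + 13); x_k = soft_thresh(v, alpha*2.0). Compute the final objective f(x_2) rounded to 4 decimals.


FISTA on f(x) = 2*x^2 + 13*x + 2.0*|x|
L = 4, alpha = 0.1477
Iteration 1: beta = 0.0, y = -1.4518 + 0.0*(-1.4518 + 1.4518) = -1.4518
  grad(y) = 7.1928, v = y - alpha*grad = -2.5142
  prox(v) = soft_thresh(-2.5142, 0.2954) = -2.2188
Iteration 2: beta = 0.3333, y = -2.2188 + 0.3333*(-2.2188 + 1.4518) = -2.4744
  grad(y) = 3.1023, v = y - alpha*grad = -2.9326
  prox(v) = soft_thresh(-2.9326, 0.2954) = -2.6372
f(x_2) = 2*(-2.6372)^2 + 13*(-2.6372) + 2.0*|-2.6372| = -15.0996


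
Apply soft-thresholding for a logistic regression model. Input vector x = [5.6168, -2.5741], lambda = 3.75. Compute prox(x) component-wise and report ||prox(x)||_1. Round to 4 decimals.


Soft-thresholding with lambda = 3.75:
prox(5.6168) = sign(5.6168)*max(|5.6168| - 3.75, 0) = 1.8668
prox(-2.5741) = sign(-2.5741)*max(|-2.5741| - 3.75, 0) = 0.0
prox(x) = [1.8668, 0.0]
||prox(x)||_1 = 1.8668 + 0.0 = 1.8668


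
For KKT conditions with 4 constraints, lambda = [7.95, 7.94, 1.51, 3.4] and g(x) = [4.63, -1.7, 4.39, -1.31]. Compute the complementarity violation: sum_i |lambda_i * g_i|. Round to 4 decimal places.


KKT complementary slackness check:
lambda_1 * g_1 = 7.95 * 4.63 = 36.8085
lambda_2 * g_2 = 7.94 * -1.7 = -13.498
lambda_3 * g_3 = 1.51 * 4.39 = 6.6289
lambda_4 * g_4 = 3.4 * -1.31 = -4.454
Total violation = 36.8085 + 13.498 + 6.6289 + 4.454 = 61.3894


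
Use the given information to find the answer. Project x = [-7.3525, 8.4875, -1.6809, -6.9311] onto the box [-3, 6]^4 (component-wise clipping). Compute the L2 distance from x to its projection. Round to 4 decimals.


Project each component onto [-3, 6].
clip(-7.3525) = -3.0, clip(8.4875) = 6.0, clip(-1.6809) = -1.6809, clip(-6.9311) = -3.0
Projection = [-3.0, 6.0, -1.6809, -3.0]
Squared diffs: [18.9443, 6.1877, 0.0, 15.4535]
Distance = sqrt(40.5855) = 6.3707


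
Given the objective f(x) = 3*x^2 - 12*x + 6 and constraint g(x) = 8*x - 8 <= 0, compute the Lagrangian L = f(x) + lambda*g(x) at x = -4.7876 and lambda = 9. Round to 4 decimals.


Step 1: Evaluate f(x).
f(-4.7876) = 3*(-4.7876)^2 - 12*(-4.7876) + 6 = 132.2145
Step 2: Evaluate g(x).
g(-4.7876) = 8*-4.7876 - 8 = -46.3008
Step 3: Compute Lagrangian.
L = 132.2145 + 9*-46.3008 = -284.4927


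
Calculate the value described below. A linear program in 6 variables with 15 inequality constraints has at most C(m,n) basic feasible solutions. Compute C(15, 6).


Each vertex corresponds to some choice of n active constraints out of m, so the number of vertices is at most C(m, n) = m! / (n!(m-n)!).
m = 15, n = 6
Numerator: 15 * 14 * 13 * 12 * 11 * 10
Denominator: 6! = 720
C(15, 6) = 5005


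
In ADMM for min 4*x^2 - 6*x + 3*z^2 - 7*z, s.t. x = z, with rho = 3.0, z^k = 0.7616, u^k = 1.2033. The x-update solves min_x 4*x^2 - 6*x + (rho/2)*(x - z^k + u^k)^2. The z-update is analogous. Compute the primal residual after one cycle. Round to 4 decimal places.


ADMM iteration with rho = 3.0, z^k = 0.7616, u^k = 1.2033
Step 1: x-update.
Minimize 4*x^2 - 6*x + (3.0/2)*(x - 0.7616 + 1.2033)^2
FOC: (2*4 + 3.0)*x = 6 + 3.0*(0.7616 - 1.2033)
x^{k+1} = 0.425
Step 2: z-update.
Minimize 3*z^2 - 7*z + (3.0/2)*(0.425 - z + 1.2033)^2
FOC: (2*3 + 3.0)*z = 7 + 3.0*(0.425 + 1.2033)
z^{k+1} = 1.3205
Step 3: u-update.
u^{k+1} = 1.2033 + 0.425 - 1.3205 = 0.3077
Step 4: Primal residual = |0.425 - 1.3205| = 0.8956


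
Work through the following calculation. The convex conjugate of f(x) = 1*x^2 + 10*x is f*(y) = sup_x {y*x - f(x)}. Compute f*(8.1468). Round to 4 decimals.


f*(y) = sup_x {y*x - a*x^2 - b*x} = sup_x {(y-b)*x - a*x^2}
FOC: (y - b) - 2a*x = 0 => x* = (y - b)/(2a)
x* = (8.1468 - 10)/(2*1) = -0.9266
f*(8.1468) = (y-b)^2/(4a) = (8.1468 - 10)^2/(4*1)
= 3.4344/4 = 0.8586


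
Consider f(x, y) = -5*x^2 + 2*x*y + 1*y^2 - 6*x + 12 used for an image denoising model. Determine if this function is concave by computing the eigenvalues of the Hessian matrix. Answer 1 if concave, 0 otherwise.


The Hessian of f(x,y) = -5*x^2 + 2*x*y + 1*y^2 - 6*x + 12 is:
H = [[-10, 2], [2, 2]]
Trace = -10 + 2 = -8
Determinant = -10*2 - (2)^2 = -24
Discriminant = (-8)^2 - 4*-24 = 160.0
Eigenvalues: lambda_1 = -10.3246, lambda_2 = 2.3246
The function is not concave.

0


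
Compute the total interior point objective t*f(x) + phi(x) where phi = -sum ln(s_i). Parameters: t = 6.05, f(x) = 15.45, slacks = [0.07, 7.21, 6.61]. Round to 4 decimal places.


Step 1: Compute log-barrier.
ln values: [-2.6593, 1.9755, 1.8886]
phi = -(-2.6593 + 1.9755 + 1.8886) = -1.2048
Step 2: Compute augmented objective.
t*f(x) = 6.05*15.45 = 93.4725
Total = 93.4725 - 1.2048 = 92.2677


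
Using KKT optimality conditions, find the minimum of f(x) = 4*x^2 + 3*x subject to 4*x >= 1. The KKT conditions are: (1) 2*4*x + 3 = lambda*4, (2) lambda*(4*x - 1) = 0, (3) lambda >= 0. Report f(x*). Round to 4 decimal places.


Step 1: Try lambda = 0 (constraint inactive).
x_unc = -3/(2*4) = -0.375
Check: 4*-0.375 = -1.5 < 1 -- violated!
Step 2: Constraint must be active: 4*x = 1
x* = 1/4 = 0.25
lambda = (2*4*0.25 + 3)/4 = 1.25
Step 3: Compute optimal value.
f(x*) = 4*0.25^2 + 3*0.25 = 1.0


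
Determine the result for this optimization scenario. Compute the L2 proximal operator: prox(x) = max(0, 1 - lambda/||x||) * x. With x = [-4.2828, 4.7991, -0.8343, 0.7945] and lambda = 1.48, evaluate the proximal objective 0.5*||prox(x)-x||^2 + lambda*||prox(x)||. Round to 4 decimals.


Step 1: Compute ||x||.
||x|| = 6.5346
Step 2: Compute scaling factor.
scale = max(0, 1 - 1.48/6.5346) = 0.7735
Step 3: prox(x) = [-3.3128, 3.7122, -0.6453, 0.6146]
||prox(x)|| = 5.0546
Step 4: Proximal objective.
0.5*||prox-x||^2 = 1.0952
lambda*||prox|| = 7.4808
Total = 8.576


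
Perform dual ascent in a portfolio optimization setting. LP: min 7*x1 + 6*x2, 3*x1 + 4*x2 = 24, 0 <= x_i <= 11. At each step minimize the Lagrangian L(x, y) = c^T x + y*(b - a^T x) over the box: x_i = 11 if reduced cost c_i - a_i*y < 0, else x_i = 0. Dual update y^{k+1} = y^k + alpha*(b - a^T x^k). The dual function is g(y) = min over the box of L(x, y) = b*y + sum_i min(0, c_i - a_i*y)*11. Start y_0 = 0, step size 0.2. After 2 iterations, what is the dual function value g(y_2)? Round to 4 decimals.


Dual ascent for LP: min 7*x1 + 6*x2, 3*x1 + 4*x2 = 24, 0 <= x_i <= 11
Step 1: y^k = 0.0, reduced costs: (7.0, 6.0)
  x^k = (0.0, 0.0), subgradient = b - a^T x = 24.0
  y^{k+1} = 0.0 + 0.2*24.0 = 4.8
Step 2: y^k = 4.8, reduced costs: (-7.4, -13.2)
  x^k = (11.0, 11.0), subgradient = b - a^T x = -53.0
  y^{k+1} = 4.8 + 0.2*-53.0 = -5.8
Dual objective at y_2 = -5.8: reduced costs (24.4, 29.2), box minimizer x = (0.0, 0.0)
g(y_2) = b*y + (c1 - a1*y)*x1 + (c2 - a2*y)*x2 = 24*(-5.8) + 24.4*0.0 + 29.2*0.0 = -139.2 + 0.0 + 0.0 = -139.2


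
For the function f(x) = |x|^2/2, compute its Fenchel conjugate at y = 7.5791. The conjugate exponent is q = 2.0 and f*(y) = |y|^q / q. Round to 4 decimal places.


The conjugate exponent q satisfies 1/p + 1/q = 1.
p = 2, so q = 2/(2 - 1) = 2.0
|y|^q = 7.5791^2.0 = 57.4428
f*(7.5791) = 57.4428 / 2.0 = 28.7214


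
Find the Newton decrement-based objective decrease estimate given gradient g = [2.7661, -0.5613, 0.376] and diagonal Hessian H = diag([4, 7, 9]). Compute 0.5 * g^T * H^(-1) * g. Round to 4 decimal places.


Step 1: H is diagonal, so H^(-1) * g = [0.6915, -0.0802, 0.0418].
Step 2: g^T H^(-1) g = sum_i g_i^2 / H_ii
  = (2.7661)^2/4 + (-0.5613)^2/7 + (0.376)^2/9
  = 1.9128 + 0.045 + 0.0157 = 1.9735
Step 3: Objective decrease = 0.5 * g^T H^(-1) g = 0.9868


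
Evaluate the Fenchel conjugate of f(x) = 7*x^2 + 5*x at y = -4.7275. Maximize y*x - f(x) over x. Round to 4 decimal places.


f*(y) = sup_x {y*x - a*x^2 - b*x} = sup_x {(y-b)*x - a*x^2}
FOC: (y - b) - 2a*x = 0 => x* = (y - b)/(2a)
x* = (-4.7275 - 5)/(2*7) = -0.6948
f*(-4.7275) = (y-b)^2/(4a) = (-4.7275 - 5)^2/(4*7)
= 94.6243/28 = 3.3794


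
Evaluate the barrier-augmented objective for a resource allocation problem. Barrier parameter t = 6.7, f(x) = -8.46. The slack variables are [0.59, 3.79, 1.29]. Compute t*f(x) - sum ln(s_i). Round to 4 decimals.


Step 1: Compute log-barrier.
ln values: [-0.5276, 1.3324, 0.2546]
phi = -(-0.5276 + 1.3324 + 0.2546) = -1.0594
Step 2: Compute augmented objective.
t*f(x) = 6.7*-8.46 = -56.682
Total = -56.682 - 1.0594 = -57.7414


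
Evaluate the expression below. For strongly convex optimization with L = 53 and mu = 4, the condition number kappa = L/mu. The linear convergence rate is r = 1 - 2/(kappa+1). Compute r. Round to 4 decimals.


Step 1: Compute the condition number.
kappa = L/mu = 53/4 = 13.25
Step 2: Compute the convergence rate.
r = 1 - 2/(kappa + 1) = 1 - 2*mu/(L + mu) = (L - mu)/(L + mu) = 49/57 = 0.8596


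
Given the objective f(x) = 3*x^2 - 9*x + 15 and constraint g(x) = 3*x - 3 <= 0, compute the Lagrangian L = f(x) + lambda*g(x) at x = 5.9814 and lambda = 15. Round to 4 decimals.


Step 1: Evaluate f(x).
f(5.9814) = 3*5.9814^2 - 9*5.9814 + 15 = 68.4988
Step 2: Evaluate g(x).
g(5.9814) = 3*5.9814 - 3 = 14.9442
Step 3: Compute Lagrangian.
L = 68.4988 + 15*14.9442 = 292.6618


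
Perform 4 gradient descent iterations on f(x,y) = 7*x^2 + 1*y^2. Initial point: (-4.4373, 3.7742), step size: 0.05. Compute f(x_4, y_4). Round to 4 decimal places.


Gradient descent on f(x,y) = 7*x^2 + 1*y^2.
Starting point: (-4.4373, 3.7742), alpha = 0.05
Step 1: grad_x = 2*7*-4.4373 = -62.1222, grad_y = 2*1*3.7742 = 7.5484
  x_1 = -4.4373 - 0.05*-62.1222 = -1.3312
  y_1 = 3.7742 - 0.05*7.5484 = 3.3968
Step 2: grad_x = 2*7*-1.3312 = -18.6367, grad_y = 2*1*3.3968 = 6.7936
  x_2 = -1.3312 - 0.05*-18.6367 = -0.3994
  y_2 = 3.3968 - 0.05*6.7936 = 3.0571
Step 3: grad_x = 2*7*-0.3994 = -5.591, grad_y = 2*1*3.0571 = 6.1142
  x_3 = -0.3994 - 0.05*-5.591 = -0.1198
  y_3 = 3.0571 - 0.05*6.1142 = 2.7514
Step 4: grad_x = 2*7*-0.1198 = -1.6773, grad_y = 2*1*2.7514 = 5.5028
  x_4 = -0.1198 - 0.05*-1.6773 = -0.0359
  y_4 = 2.7514 - 0.05*5.5028 = 2.4763
f(-0.0359, 2.4763) = 7*(-0.0359)^2 + 1*2.4763^2 = 6.1409


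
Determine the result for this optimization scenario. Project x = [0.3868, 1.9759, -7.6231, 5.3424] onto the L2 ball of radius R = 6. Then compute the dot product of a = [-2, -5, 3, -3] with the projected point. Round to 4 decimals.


Step 1: Compute ||x|| (intermediates to 6 decimals).
||x|| = sqrt(0.3868^2 + 1.9759^2 + (-7.6231)^2 + 5.3424^2) = 9.524006
Step 2: Project.
Since ||x|| > R, scale = R/||x|| = 6/9.524006 = 0.629987, proj(x) = scale * x
proj(x) = [0.243679, 1.244791, -4.802454, 3.365643]
Step 3: Dot product.
a^T * proj(x) = -2*0.243679 - 5*1.244791 + 3*(-4.802454) - 3*3.365643 = -31.2156


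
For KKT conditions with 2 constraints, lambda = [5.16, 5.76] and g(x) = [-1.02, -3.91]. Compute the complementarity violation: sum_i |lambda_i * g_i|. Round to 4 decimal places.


KKT complementary slackness check:
lambda_1 * g_1 = 5.16 * -1.02 = -5.2632
lambda_2 * g_2 = 5.76 * -3.91 = -22.5216
Total violation = 5.2632 + 22.5216 = 27.7848


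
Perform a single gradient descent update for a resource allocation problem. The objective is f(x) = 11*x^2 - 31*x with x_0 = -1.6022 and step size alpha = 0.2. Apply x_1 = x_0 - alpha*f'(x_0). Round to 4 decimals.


We compute the gradient at x_0 and apply the update.
f'(x) = 22*x - 31
f'(-1.6022) = 22*-1.6022 - 31 = -66.2484
x_1 = -1.6022 - 0.2*-66.2484 = 11.6475


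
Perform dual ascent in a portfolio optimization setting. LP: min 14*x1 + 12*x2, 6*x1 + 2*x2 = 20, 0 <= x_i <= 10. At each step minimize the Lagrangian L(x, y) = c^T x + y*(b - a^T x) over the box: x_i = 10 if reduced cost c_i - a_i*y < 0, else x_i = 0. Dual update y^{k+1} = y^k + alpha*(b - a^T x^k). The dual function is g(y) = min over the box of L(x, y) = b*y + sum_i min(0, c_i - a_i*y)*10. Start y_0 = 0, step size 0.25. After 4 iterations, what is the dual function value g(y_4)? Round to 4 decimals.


Dual ascent for LP: min 14*x1 + 12*x2, 6*x1 + 2*x2 = 20, 0 <= x_i <= 10
Step 1: y^k = 0.0, reduced costs: (14.0, 12.0)
  x^k = (0.0, 0.0), subgradient = b - a^T x = 20.0
  y^{k+1} = 0.0 + 0.25*20.0 = 5.0
Step 2: y^k = 5.0, reduced costs: (-16.0, 2.0)
  x^k = (10.0, 0.0), subgradient = b - a^T x = -40.0
  y^{k+1} = 5.0 + 0.25*-40.0 = -5.0
Step 3: y^k = -5.0, reduced costs: (44.0, 22.0)
  x^k = (0.0, 0.0), subgradient = b - a^T x = 20.0
  y^{k+1} = -5.0 + 0.25*20.0 = 0.0
Step 4: y^k = 0.0, reduced costs: (14.0, 12.0)
  x^k = (0.0, 0.0), subgradient = b - a^T x = 20.0
  y^{k+1} = 0.0 + 0.25*20.0 = 5.0
Dual objective at y_4 = 5.0: reduced costs (-16.0, 2.0), box minimizer x = (10.0, 0.0)
g(y_4) = b*y + (c1 - a1*y)*x1 + (c2 - a2*y)*x2 = 20*5.0 + (-16.0)*10.0 + 2.0*0.0 = 100.0 - 160.0 + 0.0 = -60.0


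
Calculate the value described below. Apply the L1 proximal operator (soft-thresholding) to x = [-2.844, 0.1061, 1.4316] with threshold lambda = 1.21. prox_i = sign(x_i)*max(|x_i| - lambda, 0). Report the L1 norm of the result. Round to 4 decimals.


Soft-thresholding with lambda = 1.21:
prox(-2.844) = sign(-2.844)*max(|-2.844| - 1.21, 0) = -1.634
prox(0.1061) = sign(0.1061)*max(|0.1061| - 1.21, 0) = 0.0
prox(1.4316) = sign(1.4316)*max(|1.4316| - 1.21, 0) = 0.2216
prox(x) = [-1.634, 0.0, 0.2216]
||prox(x)||_1 = 1.634 + 0.0 + 0.2216 = 1.8556


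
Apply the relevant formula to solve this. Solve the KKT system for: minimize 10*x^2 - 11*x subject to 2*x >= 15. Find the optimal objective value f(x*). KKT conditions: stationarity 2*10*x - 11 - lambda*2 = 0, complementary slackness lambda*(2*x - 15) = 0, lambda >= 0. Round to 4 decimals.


Step 1: Try lambda = 0 (constraint inactive).
x_unc = 11/(2*10) = 0.55
Check: 2*0.55 = 1.1 < 15 -- violated!
Step 2: Constraint must be active: 2*x = 15
x* = 15/2 = 7.5
lambda = (2*10*7.5 - 11)/2 = 69.5
Step 3: Compute optimal value.
f(x*) = 10*7.5^2 - 11*7.5 = 480.0


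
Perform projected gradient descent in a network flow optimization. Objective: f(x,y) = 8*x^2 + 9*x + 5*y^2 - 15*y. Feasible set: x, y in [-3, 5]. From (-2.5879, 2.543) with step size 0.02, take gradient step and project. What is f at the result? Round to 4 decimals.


Step 1: Compute gradient at (-2.5879, 2.543).
grad_x = 2*8*-2.5879 + 9 = -32.4064
grad_y = 2*5*2.543 - 15 = 10.43
Step 2: Gradient step.
x_raw = -2.5879 - 0.02*-32.4064 = -1.9398
y_raw = 2.543 - 0.02*10.43 = 2.3344
Step 3: Project onto [-3, 5].
x_proj = clip(-1.9398) = -1.9398
y_proj = clip(2.3344) = 2.3344
Step 4: Evaluate f.
f(-1.9398, 2.3344) = 4.8749


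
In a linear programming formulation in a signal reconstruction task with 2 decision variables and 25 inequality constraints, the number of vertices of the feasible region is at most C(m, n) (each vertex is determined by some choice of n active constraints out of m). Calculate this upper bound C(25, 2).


Each vertex corresponds to some choice of n active constraints out of m, so the number of vertices is at most C(m, n) = m! / (n!(m-n)!).
m = 25, n = 2
Numerator: 25 * 24
Denominator: 2! = 2
C(25, 2) = 300


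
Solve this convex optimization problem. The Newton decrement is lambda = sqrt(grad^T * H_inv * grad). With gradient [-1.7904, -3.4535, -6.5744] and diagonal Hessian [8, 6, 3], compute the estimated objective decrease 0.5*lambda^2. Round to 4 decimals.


Step 1: H is diagonal, so H^(-1) * g = [-0.2238, -0.5756, -2.1915].
Step 2: g^T H^(-1) g = sum_i g_i^2 / H_ii
  = (-1.7904)^2/8 + (-3.4535)^2/6 + (-6.5744)^2/3
  = 0.4007 + 1.9878 + 14.4076 = 16.796
Step 3: Objective decrease = 0.5 * g^T H^(-1) g = 8.398


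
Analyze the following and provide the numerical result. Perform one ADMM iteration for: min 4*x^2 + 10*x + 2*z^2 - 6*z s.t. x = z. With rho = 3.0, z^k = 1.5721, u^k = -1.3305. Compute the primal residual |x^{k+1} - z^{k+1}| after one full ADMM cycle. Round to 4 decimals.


ADMM iteration with rho = 3.0, z^k = 1.5721, u^k = -1.3305
Step 1: x-update.
Minimize 4*x^2 + 10*x + (3.0/2)*(x - 1.5721 - 1.3305)^2
FOC: (2*4 + 3.0)*x = -10 + 3.0*(1.5721 + 1.3305)
x^{k+1} = -0.1175
Step 2: z-update.
Minimize 2*z^2 - 6*z + (3.0/2)*(-0.1175 - z - 1.3305)^2
FOC: (2*2 + 3.0)*z = 6 + 3.0*(-0.1175 - 1.3305)
z^{k+1} = 0.2366
Step 3: u-update.
u^{k+1} = -1.3305 - 0.1175 - 0.2366 = -1.6846
Step 4: Primal residual = |-0.1175 - 0.2366| = 0.3541


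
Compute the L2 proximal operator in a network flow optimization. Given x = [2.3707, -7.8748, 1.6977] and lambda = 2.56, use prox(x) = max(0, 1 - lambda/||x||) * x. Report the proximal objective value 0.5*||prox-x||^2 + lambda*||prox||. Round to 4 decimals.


Step 1: Compute ||x||.
||x|| = 8.3973
Step 2: Compute scaling factor.
scale = max(0, 1 - 2.56/8.3973) = 0.6951
Step 3: prox(x) = [1.648, -5.4741, 1.1801]
||prox(x)|| = 5.8373
Step 4: Proximal objective.
0.5*||prox-x||^2 = 3.2768
lambda*||prox|| = 14.9435
Total = 18.2203


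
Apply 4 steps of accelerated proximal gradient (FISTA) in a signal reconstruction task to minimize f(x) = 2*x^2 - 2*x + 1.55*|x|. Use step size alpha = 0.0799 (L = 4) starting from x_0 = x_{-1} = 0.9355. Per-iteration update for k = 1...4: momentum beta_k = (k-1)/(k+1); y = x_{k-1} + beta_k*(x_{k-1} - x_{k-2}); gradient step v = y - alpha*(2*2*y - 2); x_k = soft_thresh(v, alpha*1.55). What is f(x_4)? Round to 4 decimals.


FISTA on f(x) = 2*x^2 - 2*x + 1.55*|x|
L = 4, alpha = 0.0799
Iteration 1: beta = 0.0, y = 0.9355 + 0.0*(0.9355 - 0.9355) = 0.9355
  grad(y) = 1.742, v = y - alpha*grad = 0.7963
  prox(v) = soft_thresh(0.7963, 0.1238) = 0.6725
Iteration 2: beta = 0.3333, y = 0.6725 + 0.3333*(0.6725 - 0.9355) = 0.5848
  grad(y) = 0.3392, v = y - alpha*grad = 0.5577
  prox(v) = soft_thresh(0.5577, 0.1238) = 0.4338
Iteration 3: beta = 0.5, y = 0.4338 + 0.5*(0.4338 - 0.6725) = 0.3145
  grad(y) = -0.7419, v = y - alpha*grad = 0.3738
  prox(v) = soft_thresh(0.3738, 0.1238) = 0.25
Iteration 4: beta = 0.6, y = 0.25 + 0.6*(0.25 - 0.4338) = 0.1396
  grad(y) = -1.4415, v = y - alpha*grad = 0.2548
  prox(v) = soft_thresh(0.2548, 0.1238) = 0.131
f(x_4) = 2*0.131^2 - 2*0.131 + 1.55*|0.131| = -0.0246


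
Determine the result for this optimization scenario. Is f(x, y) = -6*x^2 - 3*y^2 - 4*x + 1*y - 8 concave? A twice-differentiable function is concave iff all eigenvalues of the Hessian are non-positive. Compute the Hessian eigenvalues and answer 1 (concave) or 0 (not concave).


The Hessian of f(x,y) = -6*x^2 - 3*y^2 - 4*x + 1*y - 8 is:
H = [[-12, 0], [0, -6]]
Trace = -12 - 6 = -18
Determinant = -12*-6 - (0)^2 = 72
Discriminant = (-18)^2 - 4*72 = 36.0
Eigenvalues: lambda_1 = -12.0, lambda_2 = -6.0
The function is concave.

1


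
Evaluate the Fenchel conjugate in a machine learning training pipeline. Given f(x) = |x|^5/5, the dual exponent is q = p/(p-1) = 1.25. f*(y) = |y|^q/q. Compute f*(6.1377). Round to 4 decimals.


The conjugate exponent q satisfies 1/p + 1/q = 1.
p = 5, so q = 5/(5 - 1) = 1.25
|y|^q = 6.1377^1.25 = 9.6607
f*(6.1377) = 9.6607 / 1.25 = 7.7285


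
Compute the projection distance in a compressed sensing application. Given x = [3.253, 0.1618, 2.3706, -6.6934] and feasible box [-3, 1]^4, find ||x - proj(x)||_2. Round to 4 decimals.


Project each component onto [-3, 1].
clip(3.253) = 1.0, clip(0.1618) = 0.1618, clip(2.3706) = 1.0, clip(-6.6934) = -3.0
Projection = [1.0, 0.1618, 1.0, -3.0]
Squared diffs: [5.076, 0.0, 1.8785, 13.6412]
Distance = sqrt(20.5957) = 4.5383


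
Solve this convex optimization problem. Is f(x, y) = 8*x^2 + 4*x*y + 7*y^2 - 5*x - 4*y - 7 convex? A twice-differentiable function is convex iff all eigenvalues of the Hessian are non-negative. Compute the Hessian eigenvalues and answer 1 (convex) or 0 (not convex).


The Hessian of f(x,y) = 8*x^2 + 4*x*y + 7*y^2 - 5*x - 4*y - 7 is:
H = [[16, 4], [4, 14]]
Trace = 16 + 14 = 30
Determinant = 16*14 - (4)^2 = 208
Discriminant = (30)^2 - 4*208 = 68.0
Eigenvalues: lambda_1 = 10.8769, lambda_2 = 19.1231
The function is convex.

1


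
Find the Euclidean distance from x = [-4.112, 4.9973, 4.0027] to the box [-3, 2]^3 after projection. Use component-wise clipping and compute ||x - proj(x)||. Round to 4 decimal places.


Project each component onto [-3, 2].
clip(-4.112) = -3.0, clip(4.9973) = 2.0, clip(4.0027) = 2.0
Projection = [-3.0, 2.0, 2.0]
Squared diffs: [1.2365, 8.9838, 4.0108]
Distance = sqrt(14.2311) = 3.7724


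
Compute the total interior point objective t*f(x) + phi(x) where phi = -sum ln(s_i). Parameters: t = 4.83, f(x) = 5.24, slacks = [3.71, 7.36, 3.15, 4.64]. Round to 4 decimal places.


Step 1: Compute log-barrier.
ln values: [1.311, 1.9961, 1.1474, 1.5347]
phi = -(1.311 + 1.9961 + 1.1474 + 1.5347) = -5.9892
Step 2: Compute augmented objective.
t*f(x) = 4.83*5.24 = 25.3092
Total = 25.3092 - 5.9892 = 19.32


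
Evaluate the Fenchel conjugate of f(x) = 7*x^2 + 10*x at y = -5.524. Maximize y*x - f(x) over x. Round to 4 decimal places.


f*(y) = sup_x {y*x - a*x^2 - b*x} = sup_x {(y-b)*x - a*x^2}
FOC: (y - b) - 2a*x = 0 => x* = (y - b)/(2a)
x* = (-5.524 - 10)/(2*7) = -1.1089
f*(-5.524) = (y-b)^2/(4a) = (-5.524 - 10)^2/(4*7)
= 240.9946/28 = 8.6069


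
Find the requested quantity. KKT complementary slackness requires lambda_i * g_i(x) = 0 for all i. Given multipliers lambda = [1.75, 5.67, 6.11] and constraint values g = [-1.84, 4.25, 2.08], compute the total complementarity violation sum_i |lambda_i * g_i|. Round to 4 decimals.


KKT complementary slackness check:
lambda_1 * g_1 = 1.75 * -1.84 = -3.22
lambda_2 * g_2 = 5.67 * 4.25 = 24.0975
lambda_3 * g_3 = 6.11 * 2.08 = 12.7088
Total violation = 3.22 + 24.0975 + 12.7088 = 40.0263


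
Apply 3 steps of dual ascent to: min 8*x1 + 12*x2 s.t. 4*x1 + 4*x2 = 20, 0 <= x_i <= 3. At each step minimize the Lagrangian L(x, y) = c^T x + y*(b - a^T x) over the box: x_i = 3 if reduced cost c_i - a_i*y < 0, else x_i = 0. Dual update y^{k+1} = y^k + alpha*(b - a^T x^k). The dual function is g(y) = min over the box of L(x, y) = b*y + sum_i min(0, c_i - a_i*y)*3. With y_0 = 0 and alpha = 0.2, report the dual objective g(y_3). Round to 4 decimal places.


Dual ascent for LP: min 8*x1 + 12*x2, 4*x1 + 4*x2 = 20, 0 <= x_i <= 3
Step 1: y^k = 0.0, reduced costs: (8.0, 12.0)
  x^k = (0.0, 0.0), subgradient = b - a^T x = 20.0
  y^{k+1} = 0.0 + 0.2*20.0 = 4.0
Step 2: y^k = 4.0, reduced costs: (-8.0, -4.0)
  x^k = (3.0, 3.0), subgradient = b - a^T x = -4.0
  y^{k+1} = 4.0 + 0.2*-4.0 = 3.2
Step 3: y^k = 3.2, reduced costs: (-4.8, -0.8)
  x^k = (3.0, 3.0), subgradient = b - a^T x = -4.0
  y^{k+1} = 3.2 + 0.2*-4.0 = 2.4
Dual objective at y_3 = 2.4: reduced costs (-1.6, 2.4), box minimizer x = (3.0, 0.0)
g(y_3) = b*y + (c1 - a1*y)*x1 + (c2 - a2*y)*x2 = 20*2.4 + (-1.6)*3.0 + 2.4*0.0 = 48.0 - 4.8 + 0.0 = 43.2


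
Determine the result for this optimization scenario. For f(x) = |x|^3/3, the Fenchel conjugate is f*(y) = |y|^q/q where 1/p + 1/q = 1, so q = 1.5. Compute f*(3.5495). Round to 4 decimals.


The conjugate exponent q satisfies 1/p + 1/q = 1.
p = 3, so q = 3/(3 - 1) = 1.5
|y|^q = 3.5495^1.5 = 6.6873
f*(3.5495) = 6.6873 / 1.5 = 4.4582


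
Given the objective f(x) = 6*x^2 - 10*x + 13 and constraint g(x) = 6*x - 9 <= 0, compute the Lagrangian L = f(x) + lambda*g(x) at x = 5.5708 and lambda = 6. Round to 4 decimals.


Step 1: Evaluate f(x).
f(5.5708) = 6*5.5708^2 - 10*5.5708 + 13 = 143.4949
Step 2: Evaluate g(x).
g(5.5708) = 6*5.5708 - 9 = 24.4248
Step 3: Compute Lagrangian.
L = 143.4949 + 6*24.4248 = 290.0437


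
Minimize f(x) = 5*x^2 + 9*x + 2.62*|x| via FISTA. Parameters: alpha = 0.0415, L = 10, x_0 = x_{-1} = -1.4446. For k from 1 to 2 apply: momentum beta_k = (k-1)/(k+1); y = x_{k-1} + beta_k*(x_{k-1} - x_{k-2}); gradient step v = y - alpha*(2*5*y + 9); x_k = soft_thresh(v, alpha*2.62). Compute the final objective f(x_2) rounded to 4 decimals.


FISTA on f(x) = 5*x^2 + 9*x + 2.62*|x|
L = 10, alpha = 0.0415
Iteration 1: beta = 0.0, y = -1.4446 + 0.0*(-1.4446 + 1.4446) = -1.4446
  grad(y) = -5.446, v = y - alpha*grad = -1.2186
  prox(v) = soft_thresh(-1.2186, 0.1087) = -1.1099
Iteration 2: beta = 0.3333, y = -1.1099 + 0.3333*(-1.1099 + 1.4446) = -0.9983
  grad(y) = -0.9828, v = y - alpha*grad = -0.9575
  prox(v) = soft_thresh(-0.9575, 0.1087) = -0.8488
f(x_2) = 5*(-0.8488)^2 + 9*(-0.8488) + 2.62*|-0.8488| = -1.8131


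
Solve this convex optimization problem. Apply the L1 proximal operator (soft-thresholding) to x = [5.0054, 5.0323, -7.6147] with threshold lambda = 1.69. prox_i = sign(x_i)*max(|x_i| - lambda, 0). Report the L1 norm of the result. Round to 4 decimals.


Soft-thresholding with lambda = 1.69:
prox(5.0054) = sign(5.0054)*max(|5.0054| - 1.69, 0) = 3.3154
prox(5.0323) = sign(5.0323)*max(|5.0323| - 1.69, 0) = 3.3423
prox(-7.6147) = sign(-7.6147)*max(|-7.6147| - 1.69, 0) = -5.9247
prox(x) = [3.3154, 3.3423, -5.9247]
||prox(x)||_1 = 3.3154 + 3.3423 + 5.9247 = 12.5824


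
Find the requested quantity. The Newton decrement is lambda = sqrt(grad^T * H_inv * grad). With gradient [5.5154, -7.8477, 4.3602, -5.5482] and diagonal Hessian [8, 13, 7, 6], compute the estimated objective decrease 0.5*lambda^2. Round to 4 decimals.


Step 1: H is diagonal, so H^(-1) * g = [0.6894, -0.6037, 0.6229, -0.9247].
Step 2: g^T H^(-1) g = sum_i g_i^2 / H_ii
  = (5.5154)^2/8 + (-7.8477)^2/13 + (4.3602)^2/7 + (-5.5482)^2/6
  = 3.8025 + 4.7374 + 2.7159 + 5.1304 = 16.3862
Step 3: Objective decrease = 0.5 * g^T H^(-1) g = 8.1931


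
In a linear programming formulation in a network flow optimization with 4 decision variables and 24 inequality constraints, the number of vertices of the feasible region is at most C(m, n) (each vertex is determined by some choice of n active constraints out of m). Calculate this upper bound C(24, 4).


Each vertex corresponds to some choice of n active constraints out of m, so the number of vertices is at most C(m, n) = m! / (n!(m-n)!).
m = 24, n = 4
Numerator: 24 * 23 * 22 * 21
Denominator: 4! = 24
C(24, 4) = 10626


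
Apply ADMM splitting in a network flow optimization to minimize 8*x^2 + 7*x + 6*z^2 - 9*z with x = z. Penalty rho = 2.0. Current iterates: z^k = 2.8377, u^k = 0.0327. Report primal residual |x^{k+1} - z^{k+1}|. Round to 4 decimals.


ADMM iteration with rho = 2.0, z^k = 2.8377, u^k = 0.0327
Step 1: x-update.
Minimize 8*x^2 + 7*x + (2.0/2)*(x - 2.8377 + 0.0327)^2
FOC: (2*8 + 2.0)*x = -7 + 2.0*(2.8377 - 0.0327)
x^{k+1} = -0.0772
Step 2: z-update.
Minimize 6*z^2 - 9*z + (2.0/2)*(-0.0772 - z + 0.0327)^2
FOC: (2*6 + 2.0)*z = 9 + 2.0*(-0.0772 + 0.0327)
z^{k+1} = 0.6365
Step 3: u-update.
u^{k+1} = 0.0327 - 0.0772 - 0.6365 = -0.681
Step 4: Primal residual = |-0.0772 - 0.6365| = 0.7137


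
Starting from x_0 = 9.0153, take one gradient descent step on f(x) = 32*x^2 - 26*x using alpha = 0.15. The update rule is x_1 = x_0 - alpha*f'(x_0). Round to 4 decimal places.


We compute the gradient at x_0 and apply the update.
f'(x) = 64*x - 26
f'(9.0153) = 64*9.0153 - 26 = 550.9792
x_1 = 9.0153 - 0.15*550.9792 = -73.6316


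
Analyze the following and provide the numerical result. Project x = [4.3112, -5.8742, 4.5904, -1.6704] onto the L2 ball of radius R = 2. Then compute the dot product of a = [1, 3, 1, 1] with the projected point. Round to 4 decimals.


Step 1: Compute ||x|| (intermediates to 6 decimals).
||x|| = sqrt(4.3112^2 + (-5.8742)^2 + 4.5904^2 + (-1.6704)^2) = 8.772382
Step 2: Project.
Since ||x|| > R, scale = R/||x|| = 2/8.772382 = 0.227988, proj(x) = scale * x
proj(x) = [0.982902, -1.339247, 1.046556, -0.380831]
Step 3: Dot product.
a^T * proj(x) = 1*0.982902 + 3*(-1.339247) + 1*1.046556 + 1*(-0.380831) = -2.3691


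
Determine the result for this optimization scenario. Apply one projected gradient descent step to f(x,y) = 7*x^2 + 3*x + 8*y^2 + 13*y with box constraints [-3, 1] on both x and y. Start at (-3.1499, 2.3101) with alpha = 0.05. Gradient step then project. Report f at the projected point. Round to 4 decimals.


Step 1: Compute gradient at (-3.1499, 2.3101).
grad_x = 2*7*-3.1499 + 3 = -41.0986
grad_y = 2*8*2.3101 + 13 = 49.9616
Step 2: Gradient step.
x_raw = -3.1499 - 0.05*-41.0986 = -1.095
y_raw = 2.3101 - 0.05*49.9616 = -0.188
Step 3: Project onto [-3, 1].
x_proj = clip(-1.095) = -1.095
y_proj = clip(-0.188) = -0.188
Step 4: Evaluate f.
f(-1.095, -0.188) = 2.9468


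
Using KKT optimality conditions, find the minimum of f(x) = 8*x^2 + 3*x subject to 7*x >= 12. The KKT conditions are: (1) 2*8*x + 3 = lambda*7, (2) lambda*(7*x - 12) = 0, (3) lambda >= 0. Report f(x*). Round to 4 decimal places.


Step 1: Try lambda = 0 (constraint inactive).
x_unc = -3/(2*8) = -0.1875
Check: 7*-0.1875 = -1.3125 < 12 -- violated!
Step 2: Constraint must be active: 7*x = 12
x* = 12/7 = 1.7143 (rounded; the exact value 12/7 is used below)
lambda = (2*8*(12/7) + 3)/7 = 4.3469
Step 3: Compute optimal value.
f(x*) = 8*(12/7)^2 + 3*(12/7) = 28.6531


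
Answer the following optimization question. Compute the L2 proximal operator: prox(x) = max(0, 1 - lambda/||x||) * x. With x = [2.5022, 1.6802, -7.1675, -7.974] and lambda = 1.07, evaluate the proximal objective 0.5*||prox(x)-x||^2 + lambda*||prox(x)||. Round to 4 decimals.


Step 1: Compute ||x||.
||x|| = 11.1374
Step 2: Compute scaling factor.
scale = max(0, 1 - 1.07/11.1374) = 0.9039
Step 3: prox(x) = [2.2618, 1.5188, -6.4789, -7.2079]
||prox(x)|| = 10.0674
Step 4: Proximal objective.
0.5*||prox-x||^2 = 0.5725
lambda*||prox|| = 10.7721
Total = 11.3446


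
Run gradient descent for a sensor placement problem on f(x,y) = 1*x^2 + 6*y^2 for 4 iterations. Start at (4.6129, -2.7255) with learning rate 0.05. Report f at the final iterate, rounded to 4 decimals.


Gradient descent on f(x,y) = 1*x^2 + 6*y^2.
Starting point: (4.6129, -2.7255), alpha = 0.05
Step 1: grad_x = 2*1*4.6129 = 9.2258, grad_y = 2*6*-2.7255 = -32.706
  x_1 = 4.6129 - 0.05*9.2258 = 4.1516
  y_1 = -2.7255 - 0.05*-32.706 = -1.0902
Step 2: grad_x = 2*1*4.1516 = 8.3032, grad_y = 2*6*-1.0902 = -13.0824
  x_2 = 4.1516 - 0.05*8.3032 = 3.7364
  y_2 = -1.0902 - 0.05*-13.0824 = -0.4361
Step 3: grad_x = 2*1*3.7364 = 7.4729, grad_y = 2*6*-0.4361 = -5.233
  x_3 = 3.7364 - 0.05*7.4729 = 3.3628
  y_3 = -0.4361 - 0.05*-5.233 = -0.1744
Step 4: grad_x = 2*1*3.3628 = 6.7256, grad_y = 2*6*-0.1744 = -2.0932
  x_4 = 3.3628 - 0.05*6.7256 = 3.0265
  y_4 = -0.1744 - 0.05*-2.0932 = -0.0698
f(3.0265, -0.0698) = 1*3.0265^2 + 6*(-0.0698)^2 = 9.1891


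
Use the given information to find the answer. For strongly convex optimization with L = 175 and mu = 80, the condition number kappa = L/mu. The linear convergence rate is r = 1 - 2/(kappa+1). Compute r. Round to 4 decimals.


Step 1: Compute the condition number.
kappa = L/mu = 175/80 = 2.1875
Step 2: Compute the convergence rate.
r = 1 - 2/(kappa + 1) = 1 - 2*mu/(L + mu) = (L - mu)/(L + mu) = 95/255 = 0.3725


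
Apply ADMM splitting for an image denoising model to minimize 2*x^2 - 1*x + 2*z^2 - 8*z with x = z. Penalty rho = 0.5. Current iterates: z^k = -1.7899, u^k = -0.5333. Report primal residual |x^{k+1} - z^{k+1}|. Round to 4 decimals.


ADMM iteration with rho = 0.5, z^k = -1.7899, u^k = -0.5333
Step 1: x-update.
Minimize 2*x^2 - 1*x + (0.5/2)*(x + 1.7899 - 0.5333)^2
FOC: (2*2 + 0.5)*x = 1 + 0.5*(-1.7899 + 0.5333)
x^{k+1} = 0.0826
Step 2: z-update.
Minimize 2*z^2 - 8*z + (0.5/2)*(0.0826 - z - 0.5333)^2
FOC: (2*2 + 0.5)*z = 8 + 0.5*(0.0826 - 0.5333)
z^{k+1} = 1.7277
Step 3: u-update.
u^{k+1} = -0.5333 + 0.0826 - 1.7277 = -2.1784
Step 4: Primal residual = |0.0826 - 1.7277| = 1.6451


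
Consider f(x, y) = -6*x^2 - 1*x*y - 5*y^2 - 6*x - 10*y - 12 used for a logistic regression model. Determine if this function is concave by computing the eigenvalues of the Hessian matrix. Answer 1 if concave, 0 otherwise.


The Hessian of f(x,y) = -6*x^2 - 1*x*y - 5*y^2 - 6*x - 10*y - 12 is:
H = [[-12, -1], [-1, -10]]
Trace = -12 - 10 = -22
Determinant = -12*-10 - (-1)^2 = 119
Discriminant = (-22)^2 - 4*119 = 8.0
Eigenvalues: lambda_1 = -12.4142, lambda_2 = -9.5858
The function is concave.

1


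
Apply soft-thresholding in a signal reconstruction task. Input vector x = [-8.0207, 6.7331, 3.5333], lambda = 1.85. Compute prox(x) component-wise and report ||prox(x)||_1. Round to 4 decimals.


Soft-thresholding with lambda = 1.85:
prox(-8.0207) = sign(-8.0207)*max(|-8.0207| - 1.85, 0) = -6.1707
prox(6.7331) = sign(6.7331)*max(|6.7331| - 1.85, 0) = 4.8831
prox(3.5333) = sign(3.5333)*max(|3.5333| - 1.85, 0) = 1.6833
prox(x) = [-6.1707, 4.8831, 1.6833]
||prox(x)||_1 = 6.1707 + 4.8831 + 1.6833 = 12.7371


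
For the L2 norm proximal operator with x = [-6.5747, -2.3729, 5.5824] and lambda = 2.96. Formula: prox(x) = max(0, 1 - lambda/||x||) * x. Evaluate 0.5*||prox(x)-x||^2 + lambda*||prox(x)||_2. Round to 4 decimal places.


Step 1: Compute ||x||.
||x|| = 8.9454
Step 2: Compute scaling factor.
scale = max(0, 1 - 2.96/8.9454) = 0.6691
Step 3: prox(x) = [-4.3992, -1.5877, 3.7352]
||prox(x)|| = 5.9854
Step 4: Proximal objective.
0.5*||prox-x||^2 = 4.3808
lambda*||prox|| = 17.7168
Total = 22.0976


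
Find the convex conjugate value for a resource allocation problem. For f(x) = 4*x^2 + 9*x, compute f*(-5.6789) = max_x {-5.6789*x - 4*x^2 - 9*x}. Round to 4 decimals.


f*(y) = sup_x {y*x - a*x^2 - b*x} = sup_x {(y-b)*x - a*x^2}
FOC: (y - b) - 2a*x = 0 => x* = (y - b)/(2a)
x* = (-5.6789 - 9)/(2*4) = -1.8349
f*(-5.6789) = (y-b)^2/(4a) = (-5.6789 - 9)^2/(4*4)
= 215.4701/16 = 13.4669


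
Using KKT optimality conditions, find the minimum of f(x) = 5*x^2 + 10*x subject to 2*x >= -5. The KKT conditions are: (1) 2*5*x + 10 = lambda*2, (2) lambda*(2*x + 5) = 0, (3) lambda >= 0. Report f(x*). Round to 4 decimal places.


Step 1: Try lambda = 0 (constraint inactive).
Stationarity: 2*5*x + 10 = 0
x* = -10/(2*5) = -1.0
Check constraint: 2*-1.0 = -2.0 >= -5 -- satisfied.
Step 2: Compute optimal value.
f(x*) = 5*(-1.0)^2 + 10*(-1.0) = -5.0


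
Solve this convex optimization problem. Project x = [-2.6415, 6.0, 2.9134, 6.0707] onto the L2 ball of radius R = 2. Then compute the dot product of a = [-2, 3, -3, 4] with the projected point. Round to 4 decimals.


Step 1: Compute ||x|| (intermediates to 6 decimals).
||x|| = sqrt((-2.6415)^2 + 6.0^2 + 2.9134^2 + 6.0707^2) = 9.397809
Step 2: Project.
Since ||x|| > R, scale = R/||x|| = 2/9.397809 = 0.212816, proj(x) = scale * x
proj(x) = [-0.562153, 1.276896, 0.620018, 1.291942]
Step 3: Dot product.
a^T * proj(x) = -2*(-0.562153) + 3*1.276896 - 3*0.620018 + 4*1.291942 = 8.2627


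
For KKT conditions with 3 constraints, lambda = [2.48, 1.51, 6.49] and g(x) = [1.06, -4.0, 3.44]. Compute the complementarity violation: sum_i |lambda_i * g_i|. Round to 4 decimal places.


KKT complementary slackness check:
lambda_1 * g_1 = 2.48 * 1.06 = 2.6288
lambda_2 * g_2 = 1.51 * -4.0 = -6.04
lambda_3 * g_3 = 6.49 * 3.44 = 22.3256
Total violation = 2.6288 + 6.04 + 22.3256 = 30.9944


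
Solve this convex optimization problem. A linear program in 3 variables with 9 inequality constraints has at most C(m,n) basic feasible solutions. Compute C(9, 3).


Each vertex corresponds to some choice of n active constraints out of m, so the number of vertices is at most C(m, n) = m! / (n!(m-n)!).
m = 9, n = 3
Numerator: 9 * 8 * 7
Denominator: 3! = 6
C(9, 3) = 84


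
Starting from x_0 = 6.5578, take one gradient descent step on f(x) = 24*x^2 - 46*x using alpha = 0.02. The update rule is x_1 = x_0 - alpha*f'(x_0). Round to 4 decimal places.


We compute the gradient at x_0 and apply the update.
f'(x) = 48*x - 46
f'(6.5578) = 48*6.5578 - 46 = 268.7744
x_1 = 6.5578 - 0.02*268.7744 = 1.1823


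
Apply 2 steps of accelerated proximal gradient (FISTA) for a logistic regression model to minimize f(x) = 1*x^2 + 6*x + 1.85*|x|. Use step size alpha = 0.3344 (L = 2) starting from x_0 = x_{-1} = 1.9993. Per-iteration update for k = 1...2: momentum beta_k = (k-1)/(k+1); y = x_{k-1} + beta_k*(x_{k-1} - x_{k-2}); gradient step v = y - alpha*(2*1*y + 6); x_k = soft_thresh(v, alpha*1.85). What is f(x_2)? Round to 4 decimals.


FISTA on f(x) = 1*x^2 + 6*x + 1.85*|x|
L = 2, alpha = 0.3344
Iteration 1: beta = 0.0, y = 1.9993 + 0.0*(1.9993 - 1.9993) = 1.9993
  grad(y) = 9.9986, v = y - alpha*grad = -1.3442
  prox(v) = soft_thresh(-1.3442, 0.6186) = -0.7256
Iteration 2: beta = 0.3333, y = -0.7256 + 0.3333*(-0.7256 - 1.9993) = -1.6339
  grad(y) = 2.7322, v = y - alpha*grad = -2.5475
  prox(v) = soft_thresh(-2.5475, 0.6186) = -1.9289
f(x_2) = 1*(-1.9289)^2 + 6*(-1.9289) + 1.85*|-1.9289| = -4.2843
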